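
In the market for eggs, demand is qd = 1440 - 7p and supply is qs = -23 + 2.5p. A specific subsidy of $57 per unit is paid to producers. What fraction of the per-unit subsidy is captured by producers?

Pre-subsidy: 1440 - 7p = -23 + 2.5p gives p* = 154, q* = 362.
With the subsidy, sellers receive ps = pb + 57 for each unit, where pb is the price buyers pay.
Supply in terms of pb becomes qs = -23 + 2.5(pb + 57) = 119.5 + 2.5pb. Setting this equal to demand: 1440 - 7pb = 119.5 + 2.5pb, so pb = 139.
Sellers receive ps = 139 + 57 = 196; q' = 1440 − 7·139 = 467.
Buyers' price falls by p* − pb = 154 − 139 = 15; sellers' price rises by ps − p* = 196 − 154 = 42.
So producers capture 42/57 = 14/19 of each unit of subsidy.

Producer share = 14/19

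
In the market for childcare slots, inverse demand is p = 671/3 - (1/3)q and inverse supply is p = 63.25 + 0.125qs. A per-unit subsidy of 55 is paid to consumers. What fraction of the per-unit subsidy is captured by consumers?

Pre-subsidy: 671/3 - (1/3)q = 63.25 + 0.125q gives q* = 350 and p* = 107.
With the rebate, buyers effectively pay pb = ps − 55, where ps is the price sellers receive.
On the curves, pb = 671/3 - (1/3)q and ps = 63.25 + 0.125q; the wedge ps − pb = 55 gives 63.25 + 0.125q − (671/3 - (1/3)q) = 55, so q' = 470.
Then pb = 671/3 − (1/3)·470 = 67 and ps = 63.25 + 0.125·470 = 122.
Buyers' price falls by p* − pb = 107 − 67 = 40; sellers' price rises by ps − p* = 122 − 107 = 15.
So consumers capture 40/55 = 8/11 of each unit of subsidy.

Consumer share = 8/11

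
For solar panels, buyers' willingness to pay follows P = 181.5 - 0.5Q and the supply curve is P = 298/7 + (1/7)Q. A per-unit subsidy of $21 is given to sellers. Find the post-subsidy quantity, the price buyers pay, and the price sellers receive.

Q' = 2239/9; buyers pay 514/9; sellers receive 703/9

Pre-subsidy: 181.5 - 0.5Q = 298/7 + (1/7)Q gives Q* = 1945/9 and P* = 661/9.
With the subsidy, sellers receive Ps = Pb + 21 for each unit, where Pb is the price buyers pay.
On the curves, Pb = 181.5 - 0.5Q and Ps = 298/7 + (1/7)Q; the wedge Ps − Pb = 21 gives 298/7 + (1/7)Q − (181.5 - 0.5Q) = 21, so Q' = 2239/9.
Then Pb = 181.5 − 0.5·(2239/9) = 514/9 and Ps = 298/7 + (1/7)·(2239/9) = 703/9.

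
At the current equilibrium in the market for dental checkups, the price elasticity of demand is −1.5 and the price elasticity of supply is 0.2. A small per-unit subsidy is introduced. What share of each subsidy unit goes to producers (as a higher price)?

Producer share = 15/17

For a small subsidy around the equilibrium, the benefit split depends on the relative slopes, which at a point are proportional to the elasticities.
Buyer share = εs/(εs + |εd|) = 0.2/(0.2 + 1.5) = 2/17; seller share = |εd|/(εs + |εd|) = 15/17.
So producers capture 15/17 of the subsidy.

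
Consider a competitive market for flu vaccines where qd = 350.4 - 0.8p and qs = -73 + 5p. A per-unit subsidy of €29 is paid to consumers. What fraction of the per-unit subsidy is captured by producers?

Producer share = 4/29

Pre-subsidy: 350.4 - 0.8p = -73 + 5p gives p* = 73, q* = 292.
With the rebate, buyers effectively pay pb = ps − 29, where ps is the price sellers receive.
Demand in terms of ps becomes qd = 350.4 − 0.8(ps − 29) = 373.6 - 0.8ps. Setting this equal to supply: 373.6 - 0.8ps = -73 + 5ps, so ps = 77.
Buyers pay pb = 77 − 29 = 48; q' = -73 + 5·77 = 312.
Buyers' price falls by p* − pb = 73 − 48 = 25; sellers' price rises by ps − p* = 77 − 73 = 4.
So producers capture 4/29 = 4/29 of each unit of subsidy.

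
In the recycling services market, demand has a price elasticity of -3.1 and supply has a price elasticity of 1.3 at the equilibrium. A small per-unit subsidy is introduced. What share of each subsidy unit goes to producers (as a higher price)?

For a small subsidy around the equilibrium, the benefit split depends on the relative slopes, which at a point are proportional to the elasticities.
Buyer share = εs/(εs + |εd|) = 1.3/(1.3 + 3.1) = 13/44; seller share = |εd|/(εs + |εd|) = 31/44.
So producers capture 31/44 of the subsidy.

Producer share = 31/44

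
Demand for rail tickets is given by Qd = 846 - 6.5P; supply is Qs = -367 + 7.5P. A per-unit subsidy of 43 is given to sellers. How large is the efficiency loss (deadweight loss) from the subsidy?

Pre-subsidy: 846 - 6.5P = -367 + 7.5P gives P* = 1213/14, Q* = 7919/28.
With the subsidy, sellers receive Ps = Pb + 43 for each unit, where Pb is the price buyers pay.
Supply in terms of Pb becomes Qs = -367 + 7.5(Pb + 43) = -44.5 + 7.5Pb. Setting this equal to demand: 846 - 6.5Pb = -44.5 + 7.5Pb, so Pb = 1781/28.
Sellers receive Ps = 1781/28 + 43 = 2985/28; Q' = 846 − 6.5·(1781/28) = 24223/56.
The subsidy expands output by 24223/56 − 7919/28 = 8385/56 past the efficient level; on those units the gap between marginal cost and willingness to pay runs from 0 up to 43.
DWL = ½ × 43 × 8385/56 = 360555/112.

Deadweight loss = 360555/112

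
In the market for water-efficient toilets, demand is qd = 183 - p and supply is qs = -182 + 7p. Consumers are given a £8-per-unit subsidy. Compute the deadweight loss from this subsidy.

Pre-subsidy: 183 - p = -182 + 7p gives p* = 45.625, q* = 137.375.
With the rebate, buyers effectively pay pb = ps − 8, where ps is the price sellers receive.
Demand in terms of ps becomes qd = 183 − 1(ps − 8) = 191 - ps. Setting this equal to supply: 191 - ps = -182 + 7ps, so ps = 46.625.
Buyers pay pb = 46.625 − 8 = 38.625; q' = -182 + 7·46.625 = 144.375.
The subsidy expands output by 144.375 − 137.375 = 7 past the efficient level; on those units the gap between marginal cost and willingness to pay runs from 0 up to 8.
DWL = ½ × 8 × 7 = 28.

Deadweight loss = £28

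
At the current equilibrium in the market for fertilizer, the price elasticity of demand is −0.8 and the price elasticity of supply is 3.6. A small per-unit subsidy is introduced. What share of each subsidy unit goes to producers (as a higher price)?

For a small subsidy around the equilibrium, the benefit split depends on the relative slopes, which at a point are proportional to the elasticities.
Buyer share = εs/(εs + |εd|) = 3.6/(3.6 + 0.8) = 9/11; seller share = |εd|/(εs + |εd|) = 2/11.
So producers capture 2/11 of the subsidy.

Producer share = 2/11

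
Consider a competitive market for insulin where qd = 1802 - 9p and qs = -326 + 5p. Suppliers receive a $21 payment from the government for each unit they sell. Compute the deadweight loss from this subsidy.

Deadweight loss = $708.75

Pre-subsidy: 1802 - 9p = -326 + 5p gives p* = 152, q* = 434.
With the subsidy, sellers receive ps = pb + 21 for each unit, where pb is the price buyers pay.
Supply in terms of pb becomes qs = -326 + 5(pb + 21) = -221 + 5pb. Setting this equal to demand: 1802 - 9pb = -221 + 5pb, so pb = 144.5.
Sellers receive ps = 144.5 + 21 = 165.5; q' = 1802 − 9·144.5 = 501.5.
The subsidy expands output by 501.5 − 434 = 67.5 past the efficient level; on those units the gap between marginal cost and willingness to pay runs from 0 up to 21.
DWL = ½ × 21 × 67.5 = 708.75.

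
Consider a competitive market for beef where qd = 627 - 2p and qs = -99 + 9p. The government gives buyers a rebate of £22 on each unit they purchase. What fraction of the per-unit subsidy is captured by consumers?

Pre-subsidy: 627 - 2p = -99 + 9p gives p* = 66, q* = 495.
With the rebate, buyers effectively pay pb = ps − 22, where ps is the price sellers receive.
Demand in terms of ps becomes qd = 627 − 2(ps − 22) = 671 - 2ps. Setting this equal to supply: 671 - 2ps = -99 + 9ps, so ps = 70.
Buyers pay pb = 70 − 22 = 48; q' = -99 + 9·70 = 531.
Buyers' price falls by p* − pb = 66 − 48 = 18; sellers' price rises by ps − p* = 70 − 66 = 4.
So consumers capture 18/22 = 9/11 of each unit of subsidy.

Consumer share = 9/11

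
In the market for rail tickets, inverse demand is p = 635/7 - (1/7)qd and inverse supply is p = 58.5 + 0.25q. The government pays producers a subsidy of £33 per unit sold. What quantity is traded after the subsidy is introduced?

q' = 166

Pre-subsidy: 635/7 - (1/7)q = 58.5 + 0.25q gives q* = 82 and p* = 79.
With the subsidy, sellers receive ps = pb + 33 for each unit, where pb is the price buyers pay.
On the curves, pb = 635/7 - (1/7)q and ps = 58.5 + 0.25q; the wedge ps − pb = 33 gives 58.5 + 0.25q − (635/7 - (1/7)q) = 33, so q' = 166.
Then pb = 635/7 − (1/7)·166 = 67 and ps = 58.5 + 0.25·166 = 100.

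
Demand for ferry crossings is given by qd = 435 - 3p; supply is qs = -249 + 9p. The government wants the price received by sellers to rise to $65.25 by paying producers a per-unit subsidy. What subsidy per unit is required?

Required subsidy s = $33 per unit

At a seller price of 65.25, quantity supplied is -249 + 9·65.25 = 338.25.
Buyers absorb 338.25 only when they pay pb with 435 − 3·pb = 338.25, i.e. pb = 32.25.
s = ps − pb = 65.25 − 32.25 = 33.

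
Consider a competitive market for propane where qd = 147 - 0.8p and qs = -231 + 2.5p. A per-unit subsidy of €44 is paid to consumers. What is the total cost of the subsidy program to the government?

Pre-subsidy: 147 - 0.8p = -231 + 2.5p gives p* = 1260/11, q* = 609/11.
With the rebate, buyers effectively pay pb = ps − 44, where ps is the price sellers receive.
Demand in terms of ps becomes qd = 147 − 0.8(ps − 44) = 182.2 - 0.8ps. Setting this equal to supply: 182.2 - 0.8ps = -231 + 2.5ps, so ps = 4132/33.
Buyers pay pb = 4132/33 − 44 = 2680/33; q' = -231 + 2.5·(4132/33) = 2707/33.
Government outlay = subsidy × quantity = 44 × 2707/33 = 10828/3.

Government cost = 10828/3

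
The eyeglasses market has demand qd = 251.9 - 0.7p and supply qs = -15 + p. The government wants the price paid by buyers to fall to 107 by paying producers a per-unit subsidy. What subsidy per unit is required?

Required subsidy s = 85 per unit

At a buyer price of 107, quantity demanded is 251.9 − 0.7·107 = 177.
Sellers supply 177 only when they receive ps with -15 + 1·ps = 177, i.e. ps = 192.
s = ps − pb = 192 − 107 = 85.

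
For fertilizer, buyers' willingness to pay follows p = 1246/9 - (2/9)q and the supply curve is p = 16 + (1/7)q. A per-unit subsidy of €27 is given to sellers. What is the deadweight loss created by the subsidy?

Pre-subsidy: 1246/9 - (2/9)q = 16 + (1/7)q gives q* = 7714/23 and p* = 1470/23.
With the subsidy, sellers receive ps = pb + 27 for each unit, where pb is the price buyers pay.
On the curves, pb = 1246/9 - (2/9)q and ps = 16 + (1/7)q; the wedge ps − pb = 27 gives 16 + (1/7)q − (1246/9 - (2/9)q) = 27, so q' = 9415/23.
Then pb = 1246/9 − (2/9)·(9415/23) = 1092/23 and ps = 16 + (1/7)·(9415/23) = 1713/23.
The subsidy expands output by 9415/23 − 7714/23 = 1701/23 past the efficient level; on those units the gap between marginal cost and willingness to pay runs from 0 up to 27.
DWL = ½ × 27 × 1701/23 = 45927/46.

Deadweight loss = 45927/46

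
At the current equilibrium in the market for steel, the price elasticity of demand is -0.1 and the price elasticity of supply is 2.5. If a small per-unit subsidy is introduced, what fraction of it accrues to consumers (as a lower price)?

Consumer share = 25/26

For a small subsidy around the equilibrium, the benefit split depends on the relative slopes, which at a point are proportional to the elasticities.
Buyer share = εs/(εs + |εd|) = 2.5/(2.5 + 0.1) = 25/26; seller share = |εd|/(εs + |εd|) = 1/26.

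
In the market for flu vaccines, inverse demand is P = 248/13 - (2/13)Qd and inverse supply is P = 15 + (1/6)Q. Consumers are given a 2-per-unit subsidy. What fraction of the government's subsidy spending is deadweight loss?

Pre-subsidy: 248/13 - (2/13)Q = 15 + (1/6)Q gives Q* = 12.72 and P* = 17.12.
With the rebate, buyers effectively pay Pb = Ps − 2, where Ps is the price sellers receive.
On the curves, Pb = 248/13 - (2/13)Q and Ps = 15 + (1/6)Q; the wedge Ps − Pb = 2 gives 15 + (1/6)Q − (248/13 - (2/13)Q) = 2, so Q' = 18.96.
Then Pb = 248/13 − (2/13)·18.96 = 16.16 and Ps = 15 + (1/6)·18.96 = 18.16.
ΔCS = ½(12.72 + 18.96)(17.12 − 16.16) = 15.2064; ΔPS = ½(12.72 + 18.96)(18.16 − 17.12) = 16.4736.
Government spending = 2 × 18.96 = 37.92.
DWL = ½ × 2 × (18.96 − 12.72) = 6.24; fraction = 6.24 / 37.92 = 13/79.

DWL / government spending = 13/79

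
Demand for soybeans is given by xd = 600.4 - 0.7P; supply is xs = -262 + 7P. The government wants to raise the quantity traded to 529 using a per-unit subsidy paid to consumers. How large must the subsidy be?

Required subsidy s = 11 per unit

At x = 529, invert demand for the buyer price: Pb = (600.4 − 529)/0.7 = 102; invert supply for the seller price: Ps = (529 − (-262))/7 = 113.
The subsidy must fill the gap: s = Ps − Pb = 113 − 102 = 11.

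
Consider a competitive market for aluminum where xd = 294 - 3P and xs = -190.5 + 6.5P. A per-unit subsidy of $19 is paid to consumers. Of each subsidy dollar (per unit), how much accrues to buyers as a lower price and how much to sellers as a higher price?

Buyers gain $13 per unit; sellers gain $6 per unit

Pre-subsidy: 294 - 3P = -190.5 + 6.5P gives P* = 51, x* = 141.
With the rebate, buyers effectively pay Pb = Ps − 19, where Ps is the price sellers receive.
Demand in terms of Ps becomes xd = 294 − 3(Ps − 19) = 351 - 3Ps. Setting this equal to supply: 351 - 3Ps = -190.5 + 6.5Ps, so Ps = 57.
Buyers pay Pb = 57 − 19 = 38; x' = -190.5 + 6.5·57 = 180.
Buyers' price falls by P* − Pb = 51 − 38 = 13; sellers' price rises by Ps − P* = 57 − 51 = 6.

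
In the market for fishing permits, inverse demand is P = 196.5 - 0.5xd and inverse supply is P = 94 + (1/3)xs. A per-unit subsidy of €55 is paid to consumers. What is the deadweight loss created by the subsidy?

Pre-subsidy: 196.5 - 0.5x = 94 + (1/3)x gives x* = 123 and P* = 135.
With the rebate, buyers effectively pay Pb = Ps − 55, where Ps is the price sellers receive.
On the curves, Pb = 196.5 - 0.5x and Ps = 94 + (1/3)x; the wedge Ps − Pb = 55 gives 94 + (1/3)x − (196.5 - 0.5x) = 55, so x' = 189.
Then Pb = 196.5 − 0.5·189 = 102 and Ps = 94 + (1/3)·189 = 157.
The subsidy expands output by 189 − 123 = 66 past the efficient level; on those units the gap between marginal cost and willingness to pay runs from 0 up to 55.
DWL = ½ × 55 × 66 = 1815.

Deadweight loss = €1815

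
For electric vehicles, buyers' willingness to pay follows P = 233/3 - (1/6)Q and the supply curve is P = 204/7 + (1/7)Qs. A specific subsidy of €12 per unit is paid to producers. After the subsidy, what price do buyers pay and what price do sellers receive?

Pre-subsidy: 233/3 - (1/6)Q = 204/7 + (1/7)Q gives Q* = 2038/13 and P* = 670/13.
With the subsidy, sellers receive Ps = Pb + 12 for each unit, where Pb is the price buyers pay.
On the curves, Pb = 233/3 - (1/6)Q and Ps = 204/7 + (1/7)Q; the wedge Ps − Pb = 12 gives 204/7 + (1/7)Q − (233/3 - (1/6)Q) = 12, so Q' = 2542/13.
Then Pb = 233/3 − (1/6)·(2542/13) = 586/13 and Ps = 204/7 + (1/7)·(2542/13) = 742/13.

Buyers pay 586/13; sellers receive 742/13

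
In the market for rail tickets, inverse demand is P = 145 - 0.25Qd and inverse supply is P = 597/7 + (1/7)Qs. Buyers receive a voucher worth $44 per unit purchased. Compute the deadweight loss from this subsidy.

Pre-subsidy: 145 - 0.25Q = 597/7 + (1/7)Q gives Q* = 152 and P* = 107.
With the rebate, buyers effectively pay Pb = Ps − 44, where Ps is the price sellers receive.
On the curves, Pb = 145 - 0.25Q and Ps = 597/7 + (1/7)Q; the wedge Ps − Pb = 44 gives 597/7 + (1/7)Q − (145 - 0.25Q) = 44, so Q' = 264.
Then Pb = 145 − 0.25·264 = 79 and Ps = 597/7 + (1/7)·264 = 123.
The subsidy expands output by 264 − 152 = 112 past the efficient level; on those units the gap between marginal cost and willingness to pay runs from 0 up to 44.
DWL = ½ × 44 × 112 = 2464.

Deadweight loss = $2464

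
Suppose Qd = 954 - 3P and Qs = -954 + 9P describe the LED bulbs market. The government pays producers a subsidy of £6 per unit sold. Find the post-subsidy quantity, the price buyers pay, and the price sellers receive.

Q' = 490.5; buyers pay £154.5; sellers receive £160.5

Pre-subsidy: 954 - 3P = -954 + 9P gives P* = 159, Q* = 477.
With the subsidy, sellers receive Ps = Pb + 6 for each unit, where Pb is the price buyers pay.
Supply in terms of Pb becomes Qs = -954 + 9(Pb + 6) = -900 + 9Pb. Setting this equal to demand: 954 - 3Pb = -900 + 9Pb, so Pb = 154.5.
Sellers receive Ps = 154.5 + 6 = 160.5; Q' = 954 − 3·154.5 = 490.5.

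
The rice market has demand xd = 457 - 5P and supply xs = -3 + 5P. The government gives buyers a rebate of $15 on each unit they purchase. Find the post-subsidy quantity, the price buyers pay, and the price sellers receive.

Pre-subsidy: 457 - 5P = -3 + 5P gives P* = 46, x* = 227.
With the rebate, buyers effectively pay Pb = Ps − 15, where Ps is the price sellers receive.
Demand in terms of Ps becomes xd = 457 − 5(Ps − 15) = 532 - 5Ps. Setting this equal to supply: 532 - 5Ps = -3 + 5Ps, so Ps = 53.5.
Buyers pay Pb = 53.5 − 15 = 38.5; x' = -3 + 5·53.5 = 264.5.

x' = 264.5; buyers pay $38.5; sellers receive $53.5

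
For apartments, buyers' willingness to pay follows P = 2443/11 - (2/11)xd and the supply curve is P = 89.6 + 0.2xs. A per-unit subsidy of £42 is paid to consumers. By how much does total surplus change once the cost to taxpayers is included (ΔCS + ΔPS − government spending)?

Pre-subsidy: 2443/11 - (2/11)x = 89.6 + 0.2x gives x* = 347 and P* = 159.
With the rebate, buyers effectively pay Pb = Ps − 42, where Ps is the price sellers receive.
On the curves, Pb = 2443/11 - (2/11)x and Ps = 89.6 + 0.2x; the wedge Ps − Pb = 42 gives 89.6 + 0.2x − (2443/11 - (2/11)x) = 42, so x' = 457.
Then Pb = 2443/11 − (2/11)·457 = 139 and Ps = 89.6 + 0.2·457 = 181.
ΔCS = ½(347 + 457)(159 − 139) = 8040; ΔPS = ½(347 + 457)(181 − 159) = 8844.
Government spending = 42 × 457 = 19194.
Net change = 8040 + 8844 − 19194 = -2310. The loss equals the DWL triangle ½·42·110.

Net change in total surplus = -£2310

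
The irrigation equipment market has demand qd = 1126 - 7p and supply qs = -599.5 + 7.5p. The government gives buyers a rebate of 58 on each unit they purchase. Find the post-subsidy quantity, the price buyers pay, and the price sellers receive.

Pre-subsidy: 1126 - 7p = -599.5 + 7.5p gives p* = 119, q* = 293.
With the rebate, buyers effectively pay pb = ps − 58, where ps is the price sellers receive.
Demand in terms of ps becomes qd = 1126 − 7(ps − 58) = 1532 - 7ps. Setting this equal to supply: 1532 - 7ps = -599.5 + 7.5ps, so ps = 147.
Buyers pay pb = 147 − 58 = 89; q' = -599.5 + 7.5·147 = 503.

q' = 503; buyers pay 89; sellers receive 147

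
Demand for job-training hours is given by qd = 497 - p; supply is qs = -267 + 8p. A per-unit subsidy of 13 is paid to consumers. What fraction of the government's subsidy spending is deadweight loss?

DWL / government spending = 52/3813

Pre-subsidy: 497 - p = -267 + 8p gives p* = 764/9, q* = 3709/9.
With the rebate, buyers effectively pay pb = ps − 13, where ps is the price sellers receive.
Demand in terms of ps becomes qd = 497 − 1(ps − 13) = 510 - ps. Setting this equal to supply: 510 - ps = -267 + 8ps, so ps = 259/3.
Buyers pay pb = 259/3 − 13 = 220/3; q' = -267 + 8·(259/3) = 1271/3.
ΔCS = ½(3709/9 + 1271/3)(764/9 − 220/3) = 391144/81; ΔPS = ½(3709/9 + 1271/3)(259/3 − 764/9) = 48893/81.
Government spending = 13 × 1271/3 = 16523/3.
DWL = ½ × 13 × (1271/3 − 3709/9) = 676/9; fraction = (676/9) / (16523/3) = 52/3813.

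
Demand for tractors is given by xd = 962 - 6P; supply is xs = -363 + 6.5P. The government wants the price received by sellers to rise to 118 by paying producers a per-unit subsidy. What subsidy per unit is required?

Required subsidy s = 25 per unit

At a seller price of 118, quantity supplied is -363 + 6.5·118 = 404.
Buyers absorb 404 only when they pay Pb with 962 − 6·Pb = 404, i.e. Pb = 93.
s = Ps − Pb = 118 − 93 = 25.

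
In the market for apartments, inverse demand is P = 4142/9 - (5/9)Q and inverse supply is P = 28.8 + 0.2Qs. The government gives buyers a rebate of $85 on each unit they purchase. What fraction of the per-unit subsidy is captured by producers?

Pre-subsidy: 4142/9 - (5/9)Q = 28.8 + 0.2Q gives Q* = 571 and P* = 143.
With the rebate, buyers effectively pay Pb = Ps − 85, where Ps is the price sellers receive.
On the curves, Pb = 4142/9 - (5/9)Q and Ps = 28.8 + 0.2Q; the wedge Ps − Pb = 85 gives 28.8 + 0.2Q − (4142/9 - (5/9)Q) = 85, so Q' = 683.5.
Then Pb = 4142/9 − (5/9)·683.5 = 80.5 and Ps = 28.8 + 0.2·683.5 = 165.5.
Buyers' price falls by P* − Pb = 143 − 80.5 = 62.5; sellers' price rises by Ps − P* = 165.5 − 143 = 22.5.
So producers capture 22.5/85 = 9/34 of each unit of subsidy.

Producer share = 9/34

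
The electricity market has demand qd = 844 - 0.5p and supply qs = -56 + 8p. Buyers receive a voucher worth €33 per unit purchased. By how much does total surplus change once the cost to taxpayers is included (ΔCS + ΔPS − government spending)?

Net change in total surplus = -4356/17

Pre-subsidy: 844 - 0.5p = -56 + 8p gives p* = 1800/17, q* = 13448/17.
With the rebate, buyers effectively pay pb = ps − 33, where ps is the price sellers receive.
Demand in terms of ps becomes qd = 844 − 0.5(ps − 33) = 860.5 - 0.5ps. Setting this equal to supply: 860.5 - 0.5ps = -56 + 8ps, so ps = 1833/17.
Buyers pay pb = 1833/17 − 33 = 1272/17; q' = -56 + 8·(1833/17) = 13712/17.
ΔCS = ½(13448/17 + 13712/17)(1800/17 − 1272/17) = 7170240/289; ΔPS = ½(13448/17 + 13712/17)(1833/17 − 1800/17) = 448140/289.
Government spending = 33 × 13712/17 = 452496/17.
Net change = 7170240/289 + 448140/289 − 452496/17 = -4356/17. The loss equals the DWL triangle ½·33·264/17.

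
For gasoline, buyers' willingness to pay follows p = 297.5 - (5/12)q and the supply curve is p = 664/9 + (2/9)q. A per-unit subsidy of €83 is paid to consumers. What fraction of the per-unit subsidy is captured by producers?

Pre-subsidy: 297.5 - (5/12)q = 664/9 + (2/9)q gives q* = 8054/23 and p* = 10460/69.
With the rebate, buyers effectively pay pb = ps − 83, where ps is the price sellers receive.
On the curves, pb = 297.5 - (5/12)q and ps = 664/9 + (2/9)q; the wedge ps − pb = 83 gives 664/9 + (2/9)q − (297.5 - (5/12)q) = 83, so q' = 11042/23.
Then pb = 297.5 − (5/12)·(11042/23) = 6725/69 and ps = 664/9 + (2/9)·(11042/23) = 12452/69.
Buyers' price falls by p* − pb = 10460/69 − 6725/69 = 1245/23; sellers' price rises by ps − p* = 12452/69 − 10460/69 = 664/23.
So producers capture (664/23)/83 = 8/23 of each unit of subsidy.

Producer share = 8/23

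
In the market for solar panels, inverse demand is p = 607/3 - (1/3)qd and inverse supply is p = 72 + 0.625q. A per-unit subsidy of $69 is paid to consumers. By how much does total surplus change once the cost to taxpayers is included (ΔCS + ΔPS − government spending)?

Net change in total surplus = -$2484

Pre-subsidy: 607/3 - (1/3)q = 72 + 0.625q gives q* = 136 and p* = 157.
With the rebate, buyers effectively pay pb = ps − 69, where ps is the price sellers receive.
On the curves, pb = 607/3 - (1/3)q and ps = 72 + 0.625q; the wedge ps − pb = 69 gives 72 + 0.625q − (607/3 - (1/3)q) = 69, so q' = 208.
Then pb = 607/3 − (1/3)·208 = 133 and ps = 72 + 0.625·208 = 202.
ΔCS = ½(136 + 208)(157 − 133) = 4128; ΔPS = ½(136 + 208)(202 − 157) = 7740.
Government spending = 69 × 208 = 14352.
Net change = 4128 + 7740 − 14352 = -2484. The loss equals the DWL triangle ½·69·72.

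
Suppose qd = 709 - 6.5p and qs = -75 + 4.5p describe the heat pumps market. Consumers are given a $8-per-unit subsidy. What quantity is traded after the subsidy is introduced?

q' = 267

Pre-subsidy: 709 - 6.5p = -75 + 4.5p gives p* = 784/11, q* = 2703/11.
With the rebate, buyers effectively pay pb = ps − 8, where ps is the price sellers receive.
Demand in terms of ps becomes qd = 709 − 6.5(ps − 8) = 761 - 6.5ps. Setting this equal to supply: 761 - 6.5ps = -75 + 4.5ps, so ps = 76.
Buyers pay pb = 76 − 8 = 68; q' = -75 + 4.5·76 = 267.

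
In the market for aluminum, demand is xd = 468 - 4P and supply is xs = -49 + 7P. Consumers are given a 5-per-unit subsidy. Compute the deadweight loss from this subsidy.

Deadweight loss = 350/11

Pre-subsidy: 468 - 4P = -49 + 7P gives P* = 47, x* = 280.
With the rebate, buyers effectively pay Pb = Ps − 5, where Ps is the price sellers receive.
Demand in terms of Ps becomes xd = 468 − 4(Ps − 5) = 488 - 4Ps. Setting this equal to supply: 488 - 4Ps = -49 + 7Ps, so Ps = 537/11.
Buyers pay Pb = 537/11 − 5 = 482/11; x' = -49 + 7·(537/11) = 3220/11.
The subsidy expands output by 3220/11 − 280 = 140/11 past the efficient level; on those units the gap between marginal cost and willingness to pay runs from 0 up to 5.
DWL = ½ × 5 × 140/11 = 350/11.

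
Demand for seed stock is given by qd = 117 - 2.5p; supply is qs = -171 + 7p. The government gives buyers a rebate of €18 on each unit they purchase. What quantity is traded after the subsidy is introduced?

Pre-subsidy: 117 - 2.5p = -171 + 7p gives p* = 576/19, q* = 783/19.
With the rebate, buyers effectively pay pb = ps − 18, where ps is the price sellers receive.
Demand in terms of ps becomes qd = 117 − 2.5(ps − 18) = 162 - 2.5ps. Setting this equal to supply: 162 - 2.5ps = -171 + 7ps, so ps = 666/19.
Buyers pay pb = 666/19 − 18 = 324/19; q' = -171 + 7·(666/19) = 1413/19.

q' = 1413/19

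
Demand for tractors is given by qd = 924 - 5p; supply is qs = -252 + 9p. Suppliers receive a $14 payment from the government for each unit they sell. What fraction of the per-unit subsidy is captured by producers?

Pre-subsidy: 924 - 5p = -252 + 9p gives p* = 84, q* = 504.
With the subsidy, sellers receive ps = pb + 14 for each unit, where pb is the price buyers pay.
Supply in terms of pb becomes qs = -252 + 9(pb + 14) = -126 + 9pb. Setting this equal to demand: 924 - 5pb = -126 + 9pb, so pb = 75.
Sellers receive ps = 75 + 14 = 89; q' = 924 − 5·75 = 549.
Buyers' price falls by p* − pb = 84 − 75 = 9; sellers' price rises by ps − p* = 89 − 84 = 5.
So producers capture 5/14 = 5/14 of each unit of subsidy.

Producer share = 5/14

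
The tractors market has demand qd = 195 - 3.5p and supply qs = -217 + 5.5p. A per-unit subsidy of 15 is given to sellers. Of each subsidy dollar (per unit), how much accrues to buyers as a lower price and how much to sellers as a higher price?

Pre-subsidy: 195 - 3.5p = -217 + 5.5p gives p* = 412/9, q* = 313/9.
With the subsidy, sellers receive ps = pb + 15 for each unit, where pb is the price buyers pay.
Supply in terms of pb becomes qs = -217 + 5.5(pb + 15) = -134.5 + 5.5pb. Setting this equal to demand: 195 - 3.5pb = -134.5 + 5.5pb, so pb = 659/18.
Sellers receive ps = 659/18 + 15 = 929/18; q' = 195 − 3.5·(659/18) = 2407/36.
Buyers' price falls by p* − pb = 412/9 − 659/18 = 55/6; sellers' price rises by ps − p* = 929/18 − 412/9 = 35/6.

Buyers gain 55/6 per unit; sellers gain 35/6 per unit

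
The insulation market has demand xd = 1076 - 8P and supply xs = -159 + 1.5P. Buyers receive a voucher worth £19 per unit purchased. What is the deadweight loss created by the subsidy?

Pre-subsidy: 1076 - 8P = -159 + 1.5P gives P* = 130, x* = 36.
With the rebate, buyers effectively pay Pb = Ps − 19, where Ps is the price sellers receive.
Demand in terms of Ps becomes xd = 1076 − 8(Ps − 19) = 1228 - 8Ps. Setting this equal to supply: 1228 - 8Ps = -159 + 1.5Ps, so Ps = 146.
Buyers pay Pb = 146 − 19 = 127; x' = -159 + 1.5·146 = 60.
The subsidy expands output by 60 − 36 = 24 past the efficient level; on those units the gap between marginal cost and willingness to pay runs from 0 up to 19.
DWL = ½ × 19 × 24 = 228.

Deadweight loss = £228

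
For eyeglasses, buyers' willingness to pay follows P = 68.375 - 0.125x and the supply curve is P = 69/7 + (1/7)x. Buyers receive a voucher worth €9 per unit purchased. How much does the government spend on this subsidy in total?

Pre-subsidy: 68.375 - 0.125x = 69/7 + (1/7)x gives x* = 3277/15 and P* = 616/15.
With the rebate, buyers effectively pay Pb = Ps − 9, where Ps is the price sellers receive.
On the curves, Pb = 68.375 - 0.125x and Ps = 69/7 + (1/7)x; the wedge Ps − Pb = 9 gives 69/7 + (1/7)x − (68.375 - 0.125x) = 9, so x' = 3781/15.
Then Pb = 68.375 − 0.125·(3781/15) = 553/15 and Ps = 69/7 + (1/7)·(3781/15) = 688/15.
Government outlay = subsidy × quantity = 9 × 3781/15 = 2268.6.

Government cost = €2268.6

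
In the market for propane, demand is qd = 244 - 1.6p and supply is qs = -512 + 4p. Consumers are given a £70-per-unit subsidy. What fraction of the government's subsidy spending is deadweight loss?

DWL / government spending = 10/27

Pre-subsidy: 244 - 1.6p = -512 + 4p gives p* = 135, q* = 28.
With the rebate, buyers effectively pay pb = ps − 70, where ps is the price sellers receive.
Demand in terms of ps becomes qd = 244 − 1.6(ps − 70) = 356 - 1.6ps. Setting this equal to supply: 356 - 1.6ps = -512 + 4ps, so ps = 155.
Buyers pay pb = 155 − 70 = 85; q' = -512 + 4·155 = 108.
ΔCS = ½(28 + 108)(135 − 85) = 3400; ΔPS = ½(28 + 108)(155 − 135) = 1360.
Government spending = 70 × 108 = 7560.
DWL = ½ × 70 × (108 − 28) = 2800; fraction = 2800 / 7560 = 10/27.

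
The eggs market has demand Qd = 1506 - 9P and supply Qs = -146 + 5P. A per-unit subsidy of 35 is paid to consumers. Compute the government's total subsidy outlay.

Government cost = 19477.5

Pre-subsidy: 1506 - 9P = -146 + 5P gives P* = 118, Q* = 444.
With the rebate, buyers effectively pay Pb = Ps − 35, where Ps is the price sellers receive.
Demand in terms of Ps becomes Qd = 1506 − 9(Ps − 35) = 1821 - 9Ps. Setting this equal to supply: 1821 - 9Ps = -146 + 5Ps, so Ps = 140.5.
Buyers pay Pb = 140.5 − 35 = 105.5; Q' = -146 + 5·140.5 = 556.5.
Government outlay = subsidy × quantity = 35 × 556.5 = 19477.5.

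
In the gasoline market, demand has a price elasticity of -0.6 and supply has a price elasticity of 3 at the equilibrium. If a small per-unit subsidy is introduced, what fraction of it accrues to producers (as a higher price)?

For a small subsidy around the equilibrium, the benefit split depends on the relative slopes, which at a point are proportional to the elasticities.
Buyer share = εs/(εs + |εd|) = 3/(3 + 0.6) = 5/6; seller share = |εd|/(εs + |εd|) = 1/6.
So producers capture 1/6 of the subsidy.

Producer share = 1/6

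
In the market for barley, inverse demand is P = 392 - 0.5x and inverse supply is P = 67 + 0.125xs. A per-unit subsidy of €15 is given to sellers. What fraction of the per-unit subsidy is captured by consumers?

Consumer share = 0.8

Pre-subsidy: 392 - 0.5x = 67 + 0.125x gives x* = 520 and P* = 132.
With the subsidy, sellers receive Ps = Pb + 15 for each unit, where Pb is the price buyers pay.
On the curves, Pb = 392 - 0.5x and Ps = 67 + 0.125x; the wedge Ps − Pb = 15 gives 67 + 0.125x − (392 - 0.5x) = 15, so x' = 544.
Then Pb = 392 − 0.5·544 = 120 and Ps = 67 + 0.125·544 = 135.
Buyers' price falls by P* − Pb = 132 − 120 = 12; sellers' price rises by Ps − P* = 135 − 132 = 3.
So consumers capture 12/15 = 0.8 of each unit of subsidy.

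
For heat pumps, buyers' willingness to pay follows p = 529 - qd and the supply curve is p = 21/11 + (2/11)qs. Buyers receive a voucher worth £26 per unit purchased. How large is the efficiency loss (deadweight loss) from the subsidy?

Pre-subsidy: 529 - q = 21/11 + (2/11)q gives q* = 446 and p* = 83.
With the rebate, buyers effectively pay pb = ps − 26, where ps is the price sellers receive.
On the curves, pb = 529 - q and ps = 21/11 + (2/11)q; the wedge ps − pb = 26 gives 21/11 + (2/11)q − (529 - q) = 26, so q' = 468.
Then pb = 529 − 1·468 = 61 and ps = 21/11 + (2/11)·468 = 87.
The subsidy expands output by 468 − 446 = 22 past the efficient level; on those units the gap between marginal cost and willingness to pay runs from 0 up to 26.
DWL = ½ × 26 × 22 = 286.

Deadweight loss = £286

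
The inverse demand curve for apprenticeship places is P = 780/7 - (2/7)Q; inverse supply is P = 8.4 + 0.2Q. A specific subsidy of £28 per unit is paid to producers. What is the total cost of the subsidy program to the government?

Government cost = 128408/17

Pre-subsidy: 780/7 - (2/7)Q = 8.4 + 0.2Q gives Q* = 3606/17 and P* = 864/17.
With the subsidy, sellers receive Ps = Pb + 28 for each unit, where Pb is the price buyers pay.
On the curves, Pb = 780/7 - (2/7)Q and Ps = 8.4 + 0.2Q; the wedge Ps − Pb = 28 gives 8.4 + 0.2Q − (780/7 - (2/7)Q) = 28, so Q' = 4586/17.
Then Pb = 780/7 − (2/7)·(4586/17) = 584/17 and Ps = 8.4 + 0.2·(4586/17) = 1060/17.
Government outlay = subsidy × quantity = 28 × 4586/17 = 128408/17.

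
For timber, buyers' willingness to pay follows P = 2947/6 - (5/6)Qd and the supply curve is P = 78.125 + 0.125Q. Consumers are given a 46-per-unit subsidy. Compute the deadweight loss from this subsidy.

Pre-subsidy: 2947/6 - (5/6)Q = 78.125 + 0.125Q gives Q* = 431 and P* = 132.
With the rebate, buyers effectively pay Pb = Ps − 46, where Ps is the price sellers receive.
On the curves, Pb = 2947/6 - (5/6)Q and Ps = 78.125 + 0.125Q; the wedge Ps − Pb = 46 gives 78.125 + 0.125Q − (2947/6 - (5/6)Q) = 46, so Q' = 479.
Then Pb = 2947/6 − (5/6)·479 = 92 and Ps = 78.125 + 0.125·479 = 138.
The subsidy expands output by 479 − 431 = 48 past the efficient level; on those units the gap between marginal cost and willingness to pay runs from 0 up to 46.
DWL = ½ × 46 × 48 = 1104.

Deadweight loss = 1104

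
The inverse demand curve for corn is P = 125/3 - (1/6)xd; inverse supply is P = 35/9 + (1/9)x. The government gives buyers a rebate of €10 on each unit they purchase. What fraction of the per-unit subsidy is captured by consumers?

Pre-subsidy: 125/3 - (1/6)x = 35/9 + (1/9)x gives x* = 136 and P* = 19.
With the rebate, buyers effectively pay Pb = Ps − 10, where Ps is the price sellers receive.
On the curves, Pb = 125/3 - (1/6)x and Ps = 35/9 + (1/9)x; the wedge Ps − Pb = 10 gives 35/9 + (1/9)x − (125/3 - (1/6)x) = 10, so x' = 172.
Then Pb = 125/3 − (1/6)·172 = 13 and Ps = 35/9 + (1/9)·172 = 23.
Buyers' price falls by P* − Pb = 19 − 13 = 6; sellers' price rises by Ps − P* = 23 − 19 = 4.
So consumers capture 6/10 = 0.6 of each unit of subsidy.

Consumer share = 0.6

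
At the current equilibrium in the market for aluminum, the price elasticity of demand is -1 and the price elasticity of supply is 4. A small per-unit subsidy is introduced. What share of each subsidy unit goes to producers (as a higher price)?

For a small subsidy around the equilibrium, the benefit split depends on the relative slopes, which at a point are proportional to the elasticities.
Buyer share = εs/(εs + |εd|) = 4/(4 + 1) = 0.8; seller share = |εd|/(εs + |εd|) = 0.2.
So producers capture 0.2 of the subsidy.

Producer share = 0.2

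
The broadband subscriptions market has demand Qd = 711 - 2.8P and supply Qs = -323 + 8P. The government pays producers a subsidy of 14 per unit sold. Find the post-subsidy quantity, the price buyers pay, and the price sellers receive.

Pre-subsidy: 711 - 2.8P = -323 + 8P gives P* = 2585/27, Q* = 11959/27.
With the subsidy, sellers receive Ps = Pb + 14 for each unit, where Pb is the price buyers pay.
Supply in terms of Pb becomes Qs = -323 + 8(Pb + 14) = -211 + 8Pb. Setting this equal to demand: 711 - 2.8Pb = -211 + 8Pb, so Pb = 2305/27.
Sellers receive Ps = 2305/27 + 14 = 2683/27; Q' = 711 − 2.8·(2305/27) = 12743/27.

Q' = 12743/27; buyers pay 2305/27; sellers receive 2683/27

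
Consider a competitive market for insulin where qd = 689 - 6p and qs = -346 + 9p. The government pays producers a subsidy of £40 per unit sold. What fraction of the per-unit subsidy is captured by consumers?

Pre-subsidy: 689 - 6p = -346 + 9p gives p* = 69, q* = 275.
With the subsidy, sellers receive ps = pb + 40 for each unit, where pb is the price buyers pay.
Supply in terms of pb becomes qs = -346 + 9(pb + 40) = 14 + 9pb. Setting this equal to demand: 689 - 6pb = 14 + 9pb, so pb = 45.
Sellers receive ps = 45 + 40 = 85; q' = 689 − 6·45 = 419.
Buyers' price falls by p* − pb = 69 − 45 = 24; sellers' price rises by ps − p* = 85 − 69 = 16.
So consumers capture 24/40 = 0.6 of each unit of subsidy.

Consumer share = 0.6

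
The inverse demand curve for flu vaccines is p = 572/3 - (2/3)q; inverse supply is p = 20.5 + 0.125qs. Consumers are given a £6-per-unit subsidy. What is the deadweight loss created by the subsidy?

Deadweight loss = 432/19

Pre-subsidy: 572/3 - (2/3)q = 20.5 + 0.125q gives q* = 4084/19 and p* = 900/19.
With the rebate, buyers effectively pay pb = ps − 6, where ps is the price sellers receive.
On the curves, pb = 572/3 - (2/3)q and ps = 20.5 + 0.125q; the wedge ps − pb = 6 gives 20.5 + 0.125q − (572/3 - (2/3)q) = 6, so q' = 4228/19.
Then pb = 572/3 − (2/3)·(4228/19) = 804/19 and ps = 20.5 + 0.125·(4228/19) = 918/19.
The subsidy expands output by 4228/19 − 4084/19 = 144/19 past the efficient level; on those units the gap between marginal cost and willingness to pay runs from 0 up to 6.
DWL = ½ × 6 × 144/19 = 432/19.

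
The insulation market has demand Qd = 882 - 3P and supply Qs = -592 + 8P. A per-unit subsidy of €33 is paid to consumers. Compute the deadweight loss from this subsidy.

Pre-subsidy: 882 - 3P = -592 + 8P gives P* = 134, Q* = 480.
With the rebate, buyers effectively pay Pb = Ps − 33, where Ps is the price sellers receive.
Demand in terms of Ps becomes Qd = 882 − 3(Ps − 33) = 981 - 3Ps. Setting this equal to supply: 981 - 3Ps = -592 + 8Ps, so Ps = 143.
Buyers pay Pb = 143 − 33 = 110; Q' = -592 + 8·143 = 552.
The subsidy expands output by 552 − 480 = 72 past the efficient level; on those units the gap between marginal cost and willingness to pay runs from 0 up to 33.
DWL = ½ × 33 × 72 = 1188.

Deadweight loss = €1188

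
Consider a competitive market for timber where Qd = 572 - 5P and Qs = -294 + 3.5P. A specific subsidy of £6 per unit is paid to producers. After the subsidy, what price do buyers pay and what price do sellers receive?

Buyers pay 1690/17; sellers receive 1792/17

Pre-subsidy: 572 - 5P = -294 + 3.5P gives P* = 1732/17, Q* = 1064/17.
With the subsidy, sellers receive Ps = Pb + 6 for each unit, where Pb is the price buyers pay.
Supply in terms of Pb becomes Qs = -294 + 3.5(Pb + 6) = -273 + 3.5Pb. Setting this equal to demand: 572 - 5Pb = -273 + 3.5Pb, so Pb = 1690/17.
Sellers receive Ps = 1690/17 + 6 = 1792/17; Q' = 572 − 5·(1690/17) = 1274/17.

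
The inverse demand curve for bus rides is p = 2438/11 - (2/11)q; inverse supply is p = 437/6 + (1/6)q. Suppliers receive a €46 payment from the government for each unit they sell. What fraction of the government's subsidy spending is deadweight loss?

Pre-subsidy: 2438/11 - (2/11)q = 437/6 + (1/6)q gives q* = 427 and p* = 144.
With the subsidy, sellers receive ps = pb + 46 for each unit, where pb is the price buyers pay.
On the curves, pb = 2438/11 - (2/11)q and ps = 437/6 + (1/6)q; the wedge ps − pb = 46 gives 437/6 + (1/6)q − (2438/11 - (2/11)q) = 46, so q' = 559.
Then pb = 2438/11 − (2/11)·559 = 120 and ps = 437/6 + (1/6)·559 = 166.
ΔCS = ½(427 + 559)(144 − 120) = 11832; ΔPS = ½(427 + 559)(166 − 144) = 10846.
Government spending = 46 × 559 = 25714.
DWL = ½ × 46 × (559 − 427) = 3036; fraction = 3036 / 25714 = 66/559.

DWL / government spending = 66/559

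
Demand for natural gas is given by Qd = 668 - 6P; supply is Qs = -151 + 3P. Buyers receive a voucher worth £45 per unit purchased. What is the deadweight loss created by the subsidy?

Deadweight loss = £2025

Pre-subsidy: 668 - 6P = -151 + 3P gives P* = 91, Q* = 122.
With the rebate, buyers effectively pay Pb = Ps − 45, where Ps is the price sellers receive.
Demand in terms of Ps becomes Qd = 668 − 6(Ps − 45) = 938 - 6Ps. Setting this equal to supply: 938 - 6Ps = -151 + 3Ps, so Ps = 121.
Buyers pay Pb = 121 − 45 = 76; Q' = -151 + 3·121 = 212.
The subsidy expands output by 212 − 122 = 90 past the efficient level; on those units the gap between marginal cost and willingness to pay runs from 0 up to 45.
DWL = ½ × 45 × 90 = 2025.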